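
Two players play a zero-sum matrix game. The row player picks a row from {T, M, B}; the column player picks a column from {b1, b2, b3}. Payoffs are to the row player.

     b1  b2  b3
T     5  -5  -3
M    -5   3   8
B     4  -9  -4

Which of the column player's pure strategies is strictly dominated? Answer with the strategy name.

b3

b2 holds the row player's payoff strictly below b3 in every row: -5 < -3, 3 < 8, -9 < -4.
So b3 is strictly dominated for the column player.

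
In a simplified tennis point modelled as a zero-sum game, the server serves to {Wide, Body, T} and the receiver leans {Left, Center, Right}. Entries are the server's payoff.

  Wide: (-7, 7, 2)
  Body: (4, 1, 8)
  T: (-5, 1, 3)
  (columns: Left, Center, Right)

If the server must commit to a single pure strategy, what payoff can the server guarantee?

Row minima: Wide → -7, Body → 1, T → -5.
The best of these is 1.

1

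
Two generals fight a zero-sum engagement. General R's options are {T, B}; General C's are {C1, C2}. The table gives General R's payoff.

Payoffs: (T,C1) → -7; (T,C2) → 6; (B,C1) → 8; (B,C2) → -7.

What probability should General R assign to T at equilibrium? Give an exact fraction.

Row minima: T → -7, B → -7; maximin = -7.
Column maxima: C1 → 8, C2 → 6; minimax = 6.
-7 ≠ 6, so there is no saddle point; optimal play is mixed.
Let General R play T with probability p. Expected payoff against C1: (-7)p + 8(1−p) = −15p + 8; against C2: 6p + (-7)(1−p) = 13p − 7.
Setting these equal: −15p + 8 = 13p − 7 ⇒ −28p = -15 ⇒ p = 15/28, and the value is (-15)·(15/28) + 8 = -1/28.
For General C: with q = P(C1), equating T's and B's payoffs gives −13q + 6 = 15q − 7 ⇒ q = 13/28.

15/28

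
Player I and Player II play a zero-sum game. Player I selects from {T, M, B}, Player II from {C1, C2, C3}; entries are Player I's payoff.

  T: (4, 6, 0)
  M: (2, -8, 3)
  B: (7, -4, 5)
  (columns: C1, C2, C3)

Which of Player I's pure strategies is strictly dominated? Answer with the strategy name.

M

B gives a strictly higher payoff than M against every column: 7 > 2, -4 > -8, 5 > 3.
So M is strictly dominated and Player I never plays it.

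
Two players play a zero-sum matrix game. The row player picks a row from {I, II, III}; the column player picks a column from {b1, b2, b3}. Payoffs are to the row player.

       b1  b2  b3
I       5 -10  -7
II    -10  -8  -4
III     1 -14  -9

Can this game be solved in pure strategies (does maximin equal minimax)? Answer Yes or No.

No

Row minima: I → -10, II → -10, III → -14; maximin = -10.
Column maxima: b1 → 5, b2 → -8, b3 → -4; minimax = -8.
-10 ≠ -8, so no pure-strategy equilibrium exists.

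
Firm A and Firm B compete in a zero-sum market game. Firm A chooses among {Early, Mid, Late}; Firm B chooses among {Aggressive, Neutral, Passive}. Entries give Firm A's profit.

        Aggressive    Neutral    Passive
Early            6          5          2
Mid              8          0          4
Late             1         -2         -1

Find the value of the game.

20/7

Row minima: Early → 2, Mid → 0, Late → -2; maximin = 2.
Column maxima: Aggressive → 8, Neutral → 5, Passive → 4; minimax = 4.
2 ≠ 4, so there is no saddle point; optimal play is mixed.
Late is strictly dominated by Early, so Firm A never plays it.
Aggressive is strictly dominated by Neutral (it gives Firm A strictly more in every row), so Firm B never plays it.
On the remaining 2×2 (Early, Mid vs Neutral, Passive):
Let Firm A play Early with probability p. Expected payoff against Neutral: 5p + 0(1−p) = 5p; against Passive: 2p + 4(1−p) = −2p + 4.
Setting these equal: 5p = −2p + 4 ⇒ 7p = 4 ⇒ p = 4/7, and the value is (5)·(4/7) = 20/7.
For Firm B: with q = P(Neutral), equating Early's and Mid's payoffs gives 3q + 2 = −4q + 4 ⇒ q = 2/7.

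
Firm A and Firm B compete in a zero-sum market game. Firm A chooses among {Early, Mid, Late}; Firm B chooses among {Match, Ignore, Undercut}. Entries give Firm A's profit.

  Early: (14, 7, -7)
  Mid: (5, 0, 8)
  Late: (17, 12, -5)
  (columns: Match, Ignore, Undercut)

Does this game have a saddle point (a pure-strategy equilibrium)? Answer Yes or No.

No

Row minima: Early → -7, Mid → 0, Late → -5; maximin = 0.
Column maxima: Match → 17, Ignore → 12, Undercut → 8; minimax = 8.
0 ≠ 8, so no pure-strategy equilibrium exists.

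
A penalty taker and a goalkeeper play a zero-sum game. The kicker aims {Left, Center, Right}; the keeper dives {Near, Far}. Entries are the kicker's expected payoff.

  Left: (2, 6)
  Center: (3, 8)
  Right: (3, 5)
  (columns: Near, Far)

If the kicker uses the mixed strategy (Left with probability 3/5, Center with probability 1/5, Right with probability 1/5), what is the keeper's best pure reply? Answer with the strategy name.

If the keeper plays Near, the kicker's expected payoff is (3/5)·2 + (1/5)·3 + (1/5)·3 = 12/5.
If the keeper plays Far, the kicker's expected payoff is (3/5)·6 + (1/5)·8 + (1/5)·5 = 31/5.
The keeper minimizes the kicker's payoff; the smallest is 12/5, so the best response is Near.

Near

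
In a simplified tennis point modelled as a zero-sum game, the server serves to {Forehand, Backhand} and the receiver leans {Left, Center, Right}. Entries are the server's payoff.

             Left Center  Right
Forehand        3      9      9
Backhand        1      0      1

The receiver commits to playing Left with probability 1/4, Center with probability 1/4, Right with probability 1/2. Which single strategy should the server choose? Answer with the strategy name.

Forehand

Expected payoff of Forehand: (1/4)·3 + (1/4)·9 + (1/2)·9 = 15/2.
Expected payoff of Backhand: (1/4)·1 + (1/4)·0 + (1/2)·1 = 3/4.
The largest is 15/2, so the server's best response is Forehand.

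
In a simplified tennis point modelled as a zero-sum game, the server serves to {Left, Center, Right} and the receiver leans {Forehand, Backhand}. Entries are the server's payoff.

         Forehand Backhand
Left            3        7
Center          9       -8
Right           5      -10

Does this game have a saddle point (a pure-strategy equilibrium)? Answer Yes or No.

No

Row minima: Left → 3, Center → -8, Right → -10; maximin = 3.
Column maxima: Forehand → 9, Backhand → 7; minimax = 7.
3 ≠ 7, so no pure-strategy equilibrium exists.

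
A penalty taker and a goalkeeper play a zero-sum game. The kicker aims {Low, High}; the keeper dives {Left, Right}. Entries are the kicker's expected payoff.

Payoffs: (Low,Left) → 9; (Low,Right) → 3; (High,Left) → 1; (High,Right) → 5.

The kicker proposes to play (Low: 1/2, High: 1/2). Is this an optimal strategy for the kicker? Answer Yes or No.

Against Left this mix gives (1/2)·9 + (1/2)·1 = 5.
Against Right this mix gives (1/2)·3 + (1/2)·5 = 4.
The keeper will play Right, holding the kicker to 4. Shifting weight toward the row that does better against Right would raise this floor (the equalizing mix achieves 21/5 against both Right and Left), so the proposed strategy is not optimal.

No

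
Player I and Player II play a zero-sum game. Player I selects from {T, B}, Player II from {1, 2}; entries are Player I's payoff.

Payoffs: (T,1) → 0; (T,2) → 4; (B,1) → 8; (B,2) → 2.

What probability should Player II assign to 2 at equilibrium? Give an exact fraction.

Row minima: T → 0, B → 2; maximin = 2.
Column maxima: 1 → 8, 2 → 4; minimax = 4.
2 ≠ 4, so there is no saddle point; optimal play is mixed.
Let Player I play T with probability p. Expected payoff against 1: 0p + 8(1−p) = −8p + 8; against 2: 4p + 2(1−p) = 2p + 2.
Setting these equal: −8p + 8 = 2p + 2 ⇒ −10p = -6 ⇒ p = 3/5, and the value is (-8)·(3/5) + 8 = 16/5.
For Player II: with q = P(1), equating T's and B's payoffs gives −4q + 4 = 6q + 2 ⇒ q = 1/5.

4/5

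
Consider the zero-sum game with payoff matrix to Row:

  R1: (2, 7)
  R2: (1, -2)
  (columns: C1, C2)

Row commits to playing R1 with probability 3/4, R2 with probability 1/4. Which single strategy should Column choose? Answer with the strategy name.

If Column plays C1, Row's expected payoff is (3/4)·2 + (1/4)·1 = 7/4.
If Column plays C2, Row's expected payoff is (3/4)·7 + (1/4)·(-2) = 19/4.
Column minimizes Row's payoff; the smallest is 7/4, so the best response is C1.

C1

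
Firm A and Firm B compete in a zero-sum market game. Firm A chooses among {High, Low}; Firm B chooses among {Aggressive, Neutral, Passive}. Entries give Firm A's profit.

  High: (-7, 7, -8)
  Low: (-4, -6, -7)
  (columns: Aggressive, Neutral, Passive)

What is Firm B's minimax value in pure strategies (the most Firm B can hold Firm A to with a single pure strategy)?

-7

Column maxima: Aggressive → -4, Neutral → 7, Passive → -7.
The smallest of these is -7.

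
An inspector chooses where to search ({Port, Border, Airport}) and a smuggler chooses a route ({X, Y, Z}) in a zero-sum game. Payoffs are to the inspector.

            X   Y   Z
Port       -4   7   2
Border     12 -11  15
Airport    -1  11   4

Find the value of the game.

Row minima: Port → -4, Border → -11, Airport → -1; maximin = -1.
Column maxima: X → 12, Y → 11, Z → 15; minimax = 11.
-1 ≠ 11, so there is no saddle point; optimal play is mixed.
Port is strictly dominated by Airport, so the inspector never plays it.
Z is strictly dominated by X (it gives the inspector strictly more in every row), so the smuggler never plays it.
On the remaining 2×2 (Border, Airport vs X, Y):
Let the inspector play Border with probability p. Expected payoff against X: 12p + (-1)(1−p) = 13p − 1; against Y: (-11)p + 11(1−p) = −22p + 11.
Setting these equal: 13p − 1 = −22p + 11 ⇒ 35p = 12 ⇒ p = 12/35, and the value is (13)·(12/35) − 1 = 121/35.
For the smuggler: with q = P(X), equating Border's and Airport's payoffs gives 23q − 11 = −12q + 11 ⇒ q = 22/35.

121/35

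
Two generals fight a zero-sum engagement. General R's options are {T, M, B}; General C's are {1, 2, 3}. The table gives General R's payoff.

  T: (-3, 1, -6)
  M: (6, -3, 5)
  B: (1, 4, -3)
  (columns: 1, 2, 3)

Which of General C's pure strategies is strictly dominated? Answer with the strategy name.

1

3 holds General R's payoff strictly below 1 in every row: -6 < -3, 5 < 6, -3 < 1.
So 1 is strictly dominated for General C.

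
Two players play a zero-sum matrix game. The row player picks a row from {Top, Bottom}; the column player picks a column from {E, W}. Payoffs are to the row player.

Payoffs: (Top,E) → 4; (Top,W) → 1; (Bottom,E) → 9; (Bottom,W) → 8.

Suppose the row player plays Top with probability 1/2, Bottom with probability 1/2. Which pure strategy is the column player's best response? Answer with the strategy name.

W

If the column player plays E, the row player's expected payoff is (1/2)·4 + (1/2)·9 = 13/2.
If the column player plays W, the row player's expected payoff is (1/2)·1 + (1/2)·8 = 9/2.
The column player minimizes the row player's payoff; the smallest is 9/2, so the best response is W.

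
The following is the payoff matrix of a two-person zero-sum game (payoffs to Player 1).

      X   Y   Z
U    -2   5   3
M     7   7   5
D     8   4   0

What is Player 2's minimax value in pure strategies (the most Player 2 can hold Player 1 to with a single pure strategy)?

5

Column maxima: X → 8, Y → 7, Z → 5.
The smallest of these is 5.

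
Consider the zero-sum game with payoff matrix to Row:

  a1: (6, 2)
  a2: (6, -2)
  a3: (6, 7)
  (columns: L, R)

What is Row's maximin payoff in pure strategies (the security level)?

6

Row minima: a1 → 2, a2 → -2, a3 → 6.
The best of these is 6.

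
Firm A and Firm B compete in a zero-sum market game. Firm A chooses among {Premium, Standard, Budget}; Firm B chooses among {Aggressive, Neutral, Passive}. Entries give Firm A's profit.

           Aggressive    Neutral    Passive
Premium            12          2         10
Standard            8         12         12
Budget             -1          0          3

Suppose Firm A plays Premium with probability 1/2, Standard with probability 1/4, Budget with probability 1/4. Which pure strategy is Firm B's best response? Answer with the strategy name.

Neutral

If Firm B plays Aggressive, Firm A's expected payoff is (1/2)·12 + (1/4)·8 + (1/4)·(-1) = 31/4.
If Firm B plays Neutral, Firm A's expected payoff is (1/2)·2 + (1/4)·12 + (1/4)·0 = 4.
If Firm B plays Passive, Firm A's expected payoff is (1/2)·10 + (1/4)·12 + (1/4)·3 = 35/4.
Firm B minimizes Firm A's payoff; the smallest is 4, so the best response is Neutral.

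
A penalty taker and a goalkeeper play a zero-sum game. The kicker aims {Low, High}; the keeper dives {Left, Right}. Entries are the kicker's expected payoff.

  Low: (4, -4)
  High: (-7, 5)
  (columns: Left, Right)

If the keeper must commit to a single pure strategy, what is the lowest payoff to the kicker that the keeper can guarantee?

4

Column maxima: Left → 4, Right → 5.
The smallest of these is 4.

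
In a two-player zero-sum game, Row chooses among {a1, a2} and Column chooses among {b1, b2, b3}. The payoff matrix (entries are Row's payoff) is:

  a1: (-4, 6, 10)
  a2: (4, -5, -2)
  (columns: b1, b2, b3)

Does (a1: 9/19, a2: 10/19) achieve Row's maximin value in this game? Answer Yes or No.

Against b1 this mix gives (9/19)·(-4) + (10/19)·4 = 4/19.
Against b2 this mix gives (9/19)·6 + (10/19)·(-5) = 4/19.
Against b3 this mix gives (9/19)·10 + (10/19)·(-2) = 70/19.
All of Column's active replies (b1, b2) yield 4/19, and no column does worse for Row. The mix makes Column indifferent and guarantees 4/19, so it is optimal.

Yes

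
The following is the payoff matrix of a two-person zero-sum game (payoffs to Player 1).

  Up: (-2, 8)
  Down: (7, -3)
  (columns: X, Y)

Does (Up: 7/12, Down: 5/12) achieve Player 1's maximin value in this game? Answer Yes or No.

Against X this mix gives (7/12)·(-2) + (5/12)·7 = 7/4.
Against Y this mix gives (7/12)·8 + (5/12)·(-3) = 41/12.
Player 2 will play X, holding Player 1 to 7/4. Shifting weight toward the row that does better against X would raise this floor (the equalizing mix achieves 5/2 against both X and Y), so the proposed strategy is not optimal.

No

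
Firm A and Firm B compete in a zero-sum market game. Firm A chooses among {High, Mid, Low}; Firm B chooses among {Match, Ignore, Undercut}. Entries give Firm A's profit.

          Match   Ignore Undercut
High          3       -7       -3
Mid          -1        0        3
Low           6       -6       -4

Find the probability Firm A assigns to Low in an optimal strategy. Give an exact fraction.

1/13

Row minima: High → -7, Mid → -1, Low → -6; maximin = -1.
Column maxima: Match → 6, Ignore → 0, Undercut → 3; minimax = 0.
-1 ≠ 0, so there is no saddle point; optimal play is mixed.
Undercut is strictly dominated by Ignore (it gives Firm A strictly more in every row), so Firm B never plays it.
With Undercut eliminated, High is strictly dominated by Low (Low gives Firm A strictly more in every remaining column), so Firm A never plays it.
On the remaining 2×2 (Mid, Low vs Match, Ignore):
Let Firm A play Mid with probability p. Expected payoff against Match: (-1)p + 6(1−p) = −7p + 6; against Ignore: 0p + (-6)(1−p) = 6p − 6.
Setting these equal: −7p + 6 = 6p − 6 ⇒ −13p = -12 ⇒ p = 12/13, and the value is (-7)·(12/13) + 6 = -6/13.
For Firm B: with q = P(Match), equating Mid's and Low's payoffs gives −q = 12q − 6 ⇒ q = 6/13.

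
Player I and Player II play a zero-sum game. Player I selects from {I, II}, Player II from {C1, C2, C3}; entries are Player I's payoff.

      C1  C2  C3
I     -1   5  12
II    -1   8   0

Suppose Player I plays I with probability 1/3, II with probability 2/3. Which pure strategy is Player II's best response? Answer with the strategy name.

If Player II plays C1, Player I's expected payoff is (1/3)·(-1) + (2/3)·(-1) = -1.
If Player II plays C2, Player I's expected payoff is (1/3)·5 + (2/3)·8 = 7.
If Player II plays C3, Player I's expected payoff is (1/3)·12 + (2/3)·0 = 4.
Player II minimizes Player I's payoff; the smallest is -1, so the best response is C1.

C1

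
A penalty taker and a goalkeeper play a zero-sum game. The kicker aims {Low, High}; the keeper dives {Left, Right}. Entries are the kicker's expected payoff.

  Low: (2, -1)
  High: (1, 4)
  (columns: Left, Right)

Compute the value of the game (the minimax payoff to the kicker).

Row minima: Low → -1, High → 1; maximin = 1.
Column maxima: Left → 2, Right → 4; minimax = 2.
1 ≠ 2, so there is no saddle point; optimal play is mixed.
Let the kicker play Low with probability p. Expected payoff against Left: 2p + 1(1−p) = p + 1; against Right: (-1)p + 4(1−p) = −5p + 4.
Setting these equal: p + 1 = −5p + 4 ⇒ 6p = 3 ⇒ p = 1/2, and the value is (1)·(1/2) + 1 = 3/2.
For the keeper: with q = P(Left), equating Low's and High's payoffs gives 3q − 1 = −3q + 4 ⇒ q = 5/6.

3/2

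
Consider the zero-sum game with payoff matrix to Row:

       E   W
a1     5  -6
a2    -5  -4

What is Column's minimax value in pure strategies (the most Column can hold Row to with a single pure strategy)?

Column maxima: E → 5, W → -4.
The smallest of these is -4.

-4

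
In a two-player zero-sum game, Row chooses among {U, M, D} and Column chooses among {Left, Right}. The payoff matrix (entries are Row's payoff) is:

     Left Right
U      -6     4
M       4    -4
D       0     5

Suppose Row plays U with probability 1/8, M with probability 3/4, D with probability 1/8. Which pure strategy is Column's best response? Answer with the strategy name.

If Column plays Left, Row's expected payoff is (1/8)·(-6) + (3/4)·4 + (1/8)·0 = 9/4.
If Column plays Right, Row's expected payoff is (1/8)·4 + (3/4)·(-4) + (1/8)·5 = -15/8.
Column minimizes Row's payoff; the smallest is -15/8, so the best response is Right.

Right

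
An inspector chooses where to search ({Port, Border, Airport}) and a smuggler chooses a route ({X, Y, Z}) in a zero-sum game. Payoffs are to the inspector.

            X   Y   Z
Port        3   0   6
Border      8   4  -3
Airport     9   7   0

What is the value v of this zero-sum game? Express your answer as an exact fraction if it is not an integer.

42/13

Row minima: Port → 0, Border → -3, Airport → 0; maximin = 0.
Column maxima: X → 9, Y → 7, Z → 6; minimax = 6.
0 ≠ 6, so there is no saddle point; optimal play is mixed.
Border is strictly dominated by Airport, so the inspector never plays it.
X is strictly dominated by Y (it gives the inspector strictly more in every row), so the smuggler never plays it.
On the remaining 2×2 (Port, Airport vs Y, Z):
Let the inspector play Port with probability p. Expected payoff against Y: 0p + 7(1−p) = −7p + 7; against Z: 6p + 0(1−p) = 6p.
Setting these equal: −7p + 7 = 6p ⇒ −13p = -7 ⇒ p = 7/13, and the value is (-7)·(7/13) + 7 = 42/13.
For the smuggler: with q = P(Y), equating Port's and Airport's payoffs gives −6q + 6 = 7q ⇒ q = 6/13.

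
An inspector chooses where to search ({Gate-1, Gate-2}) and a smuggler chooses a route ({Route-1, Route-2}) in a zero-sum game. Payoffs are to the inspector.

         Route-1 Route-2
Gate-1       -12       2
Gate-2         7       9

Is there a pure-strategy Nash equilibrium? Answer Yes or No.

Yes

Row minima: Gate-1 → -12, Gate-2 → 7; maximin = 7.
Column maxima: Route-1 → 7, Route-2 → 9; minimax = 7.
maximin = minimax = 7, so a saddle point exists.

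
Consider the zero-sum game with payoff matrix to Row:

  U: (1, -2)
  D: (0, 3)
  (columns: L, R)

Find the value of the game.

1/2

Row minima: U → -2, D → 0; maximin = 0.
Column maxima: L → 1, R → 3; minimax = 1.
0 ≠ 1, so there is no saddle point; optimal play is mixed.
Let Row play U with probability p. Expected payoff against L: 1p + 0(1−p) = p; against R: (-2)p + 3(1−p) = −5p + 3.
Setting these equal: p = −5p + 3 ⇒ 6p = 3 ⇒ p = 1/2, and the value is (1)·(1/2) = 1/2.
For Column: with q = P(L), equating U's and D's payoffs gives 3q − 2 = −3q + 3 ⇒ q = 5/6.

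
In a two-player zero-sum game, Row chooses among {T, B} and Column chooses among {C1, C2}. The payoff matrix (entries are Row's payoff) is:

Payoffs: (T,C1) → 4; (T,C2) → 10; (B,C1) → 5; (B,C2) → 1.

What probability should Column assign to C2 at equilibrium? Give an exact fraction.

1/10

Row minima: T → 4, B → 1; maximin = 4.
Column maxima: C1 → 5, C2 → 10; minimax = 5.
4 ≠ 5, so there is no saddle point; optimal play is mixed.
Let Row play T with probability p. Expected payoff against C1: 4p + 5(1−p) = −p + 5; against C2: 10p + 1(1−p) = 9p + 1.
Setting these equal: −p + 5 = 9p + 1 ⇒ −10p = -4 ⇒ p = 2/5, and the value is (-1)·(2/5) + 5 = 23/5.
For Column: with q = P(C1), equating T's and B's payoffs gives −6q + 10 = 4q + 1 ⇒ q = 9/10.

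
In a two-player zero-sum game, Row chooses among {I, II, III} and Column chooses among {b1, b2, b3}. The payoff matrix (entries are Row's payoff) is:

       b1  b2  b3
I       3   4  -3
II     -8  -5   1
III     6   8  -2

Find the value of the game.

-10/17

Row minima: I → -3, II → -8, III → -2; maximin = -2.
Column maxima: b1 → 6, b2 → 8, b3 → 1; minimax = 1.
-2 ≠ 1, so there is no saddle point; optimal play is mixed.
I is strictly dominated by III, so Row never plays it.
b2 is strictly dominated by b1 (it gives Row strictly more in every row), so Column never plays it.
On the remaining 2×2 (II, III vs b1, b3):
Let Row play II with probability p. Expected payoff against b1: (-8)p + 6(1−p) = −14p + 6; against b3: 1p + (-2)(1−p) = 3p − 2.
Setting these equal: −14p + 6 = 3p − 2 ⇒ −17p = -8 ⇒ p = 8/17, and the value is (-14)·(8/17) + 6 = -10/17.
For Column: with q = P(b1), equating II's and III's payoffs gives −9q + 1 = 8q − 2 ⇒ q = 3/17.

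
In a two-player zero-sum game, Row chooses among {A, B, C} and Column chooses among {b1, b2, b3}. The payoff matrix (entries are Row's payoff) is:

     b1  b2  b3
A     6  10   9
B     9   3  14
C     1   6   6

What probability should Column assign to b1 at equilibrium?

Row minima: A → 6, B → 3, C → 1; maximin = 6.
Column maxima: b1 → 9, b2 → 10, b3 → 14; minimax = 9.
6 ≠ 9, so there is no saddle point; optimal play is mixed.
C is strictly dominated by A, so Row never plays it.
b3 is strictly dominated by b1 (it gives Row strictly more in every row), so Column never plays it.
On the remaining 2×2 (A, B vs b1, b2):
Let Row play A with probability p. Expected payoff against b1: 6p + 9(1−p) = −3p + 9; against b2: 10p + 3(1−p) = 7p + 3.
Setting these equal: −3p + 9 = 7p + 3 ⇒ −10p = -6 ⇒ p = 3/5, and the value is (-3)·(3/5) + 9 = 36/5.
For Column: with q = P(b1), equating A's and B's payoffs gives −4q + 10 = 6q + 3 ⇒ q = 7/10.

7/10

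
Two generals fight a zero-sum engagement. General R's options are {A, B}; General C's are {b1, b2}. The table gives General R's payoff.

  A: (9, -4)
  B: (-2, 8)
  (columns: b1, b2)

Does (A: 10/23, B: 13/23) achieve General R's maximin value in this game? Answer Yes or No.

Yes

Against b1 this mix gives (10/23)·9 + (13/23)·(-2) = 64/23.
Against b2 this mix gives (10/23)·(-4) + (13/23)·8 = 64/23.
All of General C's active replies (b1, b2) yield 64/23, and no column does worse for General R. The mix makes General C indifferent and guarantees 64/23, so it is optimal.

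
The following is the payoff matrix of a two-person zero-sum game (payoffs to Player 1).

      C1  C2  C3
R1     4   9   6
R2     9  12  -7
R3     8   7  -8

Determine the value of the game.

Row minima: R1 → 4, R2 → -7, R3 → -8; maximin = 4.
Column maxima: C1 → 9, C2 → 12, C3 → 6; minimax = 6.
4 ≠ 6, so there is no saddle point; optimal play is mixed.
R3 is strictly dominated by R2, so Player 1 never plays it.
With R3 eliminated, C2 is strictly dominated by C1 (it gives Player 1 strictly more in every remaining row), so Player 2 never plays it.
On the remaining 2×2 (R1, R2 vs C1, C3):
Let Player 1 play R1 with probability p. Expected payoff against C1: 4p + 9(1−p) = −5p + 9; against C3: 6p + (-7)(1−p) = 13p − 7.
Setting these equal: −5p + 9 = 13p − 7 ⇒ −18p = -16 ⇒ p = 8/9, and the value is (-5)·(8/9) + 9 = 41/9.
For Player 2: with q = P(C1), equating R1's and R2's payoffs gives −2q + 6 = 16q − 7 ⇒ q = 13/18.

41/9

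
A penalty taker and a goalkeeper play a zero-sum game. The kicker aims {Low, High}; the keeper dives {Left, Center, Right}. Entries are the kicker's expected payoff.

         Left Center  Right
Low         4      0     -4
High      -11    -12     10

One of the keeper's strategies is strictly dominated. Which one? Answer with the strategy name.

Center holds the kicker's payoff strictly below Left in every row: 0 < 4, -12 < -11.
So Left is strictly dominated for the keeper.

Left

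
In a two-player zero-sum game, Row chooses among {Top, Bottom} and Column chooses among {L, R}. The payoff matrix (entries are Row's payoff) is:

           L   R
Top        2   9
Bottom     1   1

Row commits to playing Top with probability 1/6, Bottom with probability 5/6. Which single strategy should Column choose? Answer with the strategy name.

L

If Column plays L, Row's expected payoff is (1/6)·2 + (5/6)·1 = 7/6.
If Column plays R, Row's expected payoff is (1/6)·9 + (5/6)·1 = 7/3.
Column minimizes Row's payoff; the smallest is 7/6, so the best response is L.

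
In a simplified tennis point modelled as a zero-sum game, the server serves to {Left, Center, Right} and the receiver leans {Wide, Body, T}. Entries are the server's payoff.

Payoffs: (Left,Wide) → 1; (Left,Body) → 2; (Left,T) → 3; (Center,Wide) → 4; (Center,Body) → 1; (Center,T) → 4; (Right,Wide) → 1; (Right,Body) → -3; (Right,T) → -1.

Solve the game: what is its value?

7/4

Row minima: Left → 1, Center → 1, Right → -3; maximin = 1.
Column maxima: Wide → 4, Body → 2, T → 4; minimax = 2.
1 ≠ 2, so there is no saddle point; optimal play is mixed.
Right is strictly dominated by Center, so the server never plays it.
T is strictly dominated by Body (it gives the server strictly more in every row), so the receiver never plays it.
On the remaining 2×2 (Left, Center vs Wide, Body):
Let the server play Left with probability p. Expected payoff against Wide: 1p + 4(1−p) = −3p + 4; against Body: 2p + 1(1−p) = p + 1.
Setting these equal: −3p + 4 = p + 1 ⇒ −4p = -3 ⇒ p = 3/4, and the value is (-3)·(3/4) + 4 = 7/4.
For the receiver: with q = P(Wide), equating Left's and Center's payoffs gives −q + 2 = 3q + 1 ⇒ q = 1/4.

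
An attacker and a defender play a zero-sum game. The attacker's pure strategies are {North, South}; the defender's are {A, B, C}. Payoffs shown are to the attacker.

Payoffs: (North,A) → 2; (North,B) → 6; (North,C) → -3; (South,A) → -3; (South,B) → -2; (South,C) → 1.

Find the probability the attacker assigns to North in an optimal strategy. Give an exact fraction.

Row minima: North → -3, South → -3; maximin = -3.
Column maxima: A → 2, B → 6, C → 1; minimax = 1.
-3 ≠ 1, so there is no saddle point; optimal play is mixed.
B is strictly dominated by A (it gives the attacker strictly more in every row), so the defender never plays it.
On the remaining 2×2 (North, South vs A, C):
Let the attacker play North with probability p. Expected payoff against A: 2p + (-3)(1−p) = 5p − 3; against C: (-3)p + 1(1−p) = −4p + 1.
Setting these equal: 5p − 3 = −4p + 1 ⇒ 9p = 4 ⇒ p = 4/9, and the value is (5)·(4/9) − 3 = -7/9.
For the defender: with q = P(A), equating North's and South's payoffs gives 5q − 3 = −4q + 1 ⇒ q = 4/9.

4/9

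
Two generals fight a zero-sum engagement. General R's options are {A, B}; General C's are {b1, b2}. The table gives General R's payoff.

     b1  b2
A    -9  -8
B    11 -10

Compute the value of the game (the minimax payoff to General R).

-89/11

Row minima: A → -9, B → -10; maximin = -9.
Column maxima: b1 → 11, b2 → -8; minimax = -8.
-9 ≠ -8, so there is no saddle point; optimal play is mixed.
Let General R play A with probability p. Expected payoff against b1: (-9)p + 11(1−p) = −20p + 11; against b2: (-8)p + (-10)(1−p) = 2p − 10.
Setting these equal: −20p + 11 = 2p − 10 ⇒ −22p = -21 ⇒ p = 21/22, and the value is (-20)·(21/22) + 11 = -89/11.
For General C: with q = P(b1), equating A's and B's payoffs gives −q − 8 = 21q − 10 ⇒ q = 1/11.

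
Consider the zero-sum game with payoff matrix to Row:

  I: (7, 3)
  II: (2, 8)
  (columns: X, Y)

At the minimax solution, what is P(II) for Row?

Row minima: I → 3, II → 2; maximin = 3.
Column maxima: X → 7, Y → 8; minimax = 7.
3 ≠ 7, so there is no saddle point; optimal play is mixed.
Let Row play I with probability p. Expected payoff against X: 7p + 2(1−p) = 5p + 2; against Y: 3p + 8(1−p) = −5p + 8.
Setting these equal: 5p + 2 = −5p + 8 ⇒ 10p = 6 ⇒ p = 3/5, and the value is (5)·(3/5) + 2 = 5.
For Column: with q = P(X), equating I's and II's payoffs gives 4q + 3 = −6q + 8 ⇒ q = 1/2.

2/5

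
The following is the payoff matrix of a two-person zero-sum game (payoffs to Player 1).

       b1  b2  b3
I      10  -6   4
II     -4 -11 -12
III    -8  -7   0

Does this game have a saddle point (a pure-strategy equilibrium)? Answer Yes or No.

Yes

Row minima: I → -6, II → -12, III → -8; maximin = -6.
Column maxima: b1 → 10, b2 → -6, b3 → 4; minimax = -6.
maximin = minimax = -6, so a saddle point exists.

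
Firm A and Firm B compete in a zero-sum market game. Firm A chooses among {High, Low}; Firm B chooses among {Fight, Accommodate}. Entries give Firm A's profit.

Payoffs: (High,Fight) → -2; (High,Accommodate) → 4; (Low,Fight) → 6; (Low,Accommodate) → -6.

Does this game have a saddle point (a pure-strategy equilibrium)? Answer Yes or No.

No

Row minima: High → -2, Low → -6; maximin = -2.
Column maxima: Fight → 6, Accommodate → 4; minimax = 4.
-2 ≠ 4, so no pure-strategy equilibrium exists.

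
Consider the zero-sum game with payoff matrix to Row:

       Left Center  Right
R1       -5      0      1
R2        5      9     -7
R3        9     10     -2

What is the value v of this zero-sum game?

Row minima: R1 → -5, R2 → -7, R3 → -2; maximin = -2.
Column maxima: Left → 9, Center → 10, Right → 1; minimax = 1.
-2 ≠ 1, so there is no saddle point; optimal play is mixed.
R2 is strictly dominated by R3, so Row never plays it.
Center is strictly dominated by Left (it gives Row strictly more in every row), so Column never plays it.
On the remaining 2×2 (R1, R3 vs Left, Right):
Let Row play R1 with probability p. Expected payoff against Left: (-5)p + 9(1−p) = −14p + 9; against Right: 1p + (-2)(1−p) = 3p − 2.
Setting these equal: −14p + 9 = 3p − 2 ⇒ −17p = -11 ⇒ p = 11/17, and the value is (-14)·(11/17) + 9 = -1/17.
For Column: with q = P(Left), equating R1's and R3's payoffs gives −6q + 1 = 11q − 2 ⇒ q = 3/17.

-1/17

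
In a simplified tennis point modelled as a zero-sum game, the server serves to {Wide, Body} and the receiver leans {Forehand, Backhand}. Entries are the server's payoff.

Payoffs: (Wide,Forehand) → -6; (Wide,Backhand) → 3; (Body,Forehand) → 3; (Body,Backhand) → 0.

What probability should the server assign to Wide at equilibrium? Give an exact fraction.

1/4

Row minima: Wide → -6, Body → 0; maximin = 0.
Column maxima: Forehand → 3, Backhand → 3; minimax = 3.
0 ≠ 3, so there is no saddle point; optimal play is mixed.
Let the server play Wide with probability p. Expected payoff against Forehand: (-6)p + 3(1−p) = −9p + 3; against Backhand: 3p + 0(1−p) = 3p.
Setting these equal: −9p + 3 = 3p ⇒ −12p = -3 ⇒ p = 1/4, and the value is (-9)·(1/4) + 3 = 3/4.
For the receiver: with q = P(Forehand), equating Wide's and Body's payoffs gives −9q + 3 = 3q ⇒ q = 1/4.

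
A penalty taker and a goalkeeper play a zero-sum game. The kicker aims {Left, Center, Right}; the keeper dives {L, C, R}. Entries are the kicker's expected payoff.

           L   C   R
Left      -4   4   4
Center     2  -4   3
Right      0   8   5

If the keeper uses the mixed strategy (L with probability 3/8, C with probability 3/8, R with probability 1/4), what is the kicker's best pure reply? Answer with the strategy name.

Right

Expected payoff of Left: (3/8)·(-4) + (3/8)·4 + (1/4)·4 = 1.
Expected payoff of Center: (3/8)·2 + (3/8)·(-4) + (1/4)·3 = 0.
Expected payoff of Right: (3/8)·0 + (3/8)·8 + (1/4)·5 = 17/4.
The largest is 17/4, so the kicker's best response is Right.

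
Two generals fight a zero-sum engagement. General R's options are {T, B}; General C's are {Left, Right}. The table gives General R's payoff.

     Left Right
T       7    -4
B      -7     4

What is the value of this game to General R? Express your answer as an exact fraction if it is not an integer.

0

Row minima: T → -4, B → -7; maximin = -4.
Column maxima: Left → 7, Right → 4; minimax = 4.
-4 ≠ 4, so there is no saddle point; optimal play is mixed.
Let General R play T with probability p. Expected payoff against Left: 7p + (-7)(1−p) = 14p − 7; against Right: (-4)p + 4(1−p) = −8p + 4.
Setting these equal: 14p − 7 = −8p + 4 ⇒ 22p = 11 ⇒ p = 1/2, and the value is (14)·(1/2) − 7 = 0.
For General C: with q = P(Left), equating T's and B's payoffs gives 11q − 4 = −11q + 4 ⇒ q = 4/11.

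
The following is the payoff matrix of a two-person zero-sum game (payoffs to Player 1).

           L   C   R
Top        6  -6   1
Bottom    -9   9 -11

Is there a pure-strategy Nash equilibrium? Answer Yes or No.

No

Row minima: Top → -6, Bottom → -11; maximin = -6.
Column maxima: L → 6, C → 9, R → 1; minimax = 1.
-6 ≠ 1, so no pure-strategy equilibrium exists.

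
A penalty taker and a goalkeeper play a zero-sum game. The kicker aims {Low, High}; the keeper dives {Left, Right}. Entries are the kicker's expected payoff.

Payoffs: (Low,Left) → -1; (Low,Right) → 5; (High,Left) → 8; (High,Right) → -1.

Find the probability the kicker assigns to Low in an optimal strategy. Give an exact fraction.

3/5

Row minima: Low → -1, High → -1; maximin = -1.
Column maxima: Left → 8, Right → 5; minimax = 5.
-1 ≠ 5, so there is no saddle point; optimal play is mixed.
Let the kicker play Low with probability p. Expected payoff against Left: (-1)p + 8(1−p) = −9p + 8; against Right: 5p + (-1)(1−p) = 6p − 1.
Setting these equal: −9p + 8 = 6p − 1 ⇒ −15p = -9 ⇒ p = 3/5, and the value is (-9)·(3/5) + 8 = 13/5.
For the keeper: with q = P(Left), equating Low's and High's payoffs gives −6q + 5 = 9q − 1 ⇒ q = 2/5.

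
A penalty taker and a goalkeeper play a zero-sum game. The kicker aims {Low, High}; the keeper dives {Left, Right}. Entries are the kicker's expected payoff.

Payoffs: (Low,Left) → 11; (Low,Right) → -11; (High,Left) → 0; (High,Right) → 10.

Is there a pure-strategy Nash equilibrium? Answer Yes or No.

Row minima: Low → -11, High → 0; maximin = 0.
Column maxima: Left → 11, Right → 10; minimax = 10.
0 ≠ 10, so no pure-strategy equilibrium exists.

No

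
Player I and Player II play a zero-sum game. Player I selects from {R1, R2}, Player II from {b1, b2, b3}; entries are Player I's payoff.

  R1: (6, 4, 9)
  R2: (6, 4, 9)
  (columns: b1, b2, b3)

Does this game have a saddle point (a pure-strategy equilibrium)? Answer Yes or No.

Yes

Row minima: R1 → 4, R2 → 4; maximin = 4.
Column maxima: b1 → 6, b2 → 4, b3 → 9; minimax = 4.
maximin = minimax = 4, so a saddle point exists.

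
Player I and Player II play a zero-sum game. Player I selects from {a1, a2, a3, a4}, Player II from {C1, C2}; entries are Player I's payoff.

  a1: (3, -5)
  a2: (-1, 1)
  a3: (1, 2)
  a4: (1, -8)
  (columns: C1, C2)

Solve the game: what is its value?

Row minima: a1 → -5, a2 → -1, a3 → 1, a4 → -8; maximin = 1.
Column maxima: C1 → 3, C2 → 2; minimax = 2.
1 ≠ 2, so there is no saddle point; optimal play is mixed.
a2 is strictly dominated by a3, so Player I never plays it.
a4 is strictly dominated by a1, so Player I never plays it.
On the remaining 2×2 (a1, a3 vs C1, C2):
Let Player I play a1 with probability p. Expected payoff against C1: 3p + 1(1−p) = 2p + 1; against C2: (-5)p + 2(1−p) = −7p + 2.
Setting these equal: 2p + 1 = −7p + 2 ⇒ 9p = 1 ⇒ p = 1/9, and the value is (2)·(1/9) + 1 = 11/9.
For Player II: with q = P(C1), equating a1's and a3's payoffs gives 8q − 5 = −q + 2 ⇒ q = 7/9.

11/9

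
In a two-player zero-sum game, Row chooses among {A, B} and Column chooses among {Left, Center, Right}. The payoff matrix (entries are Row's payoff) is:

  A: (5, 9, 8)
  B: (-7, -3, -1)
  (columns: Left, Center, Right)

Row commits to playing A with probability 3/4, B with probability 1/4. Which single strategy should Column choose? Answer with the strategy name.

Left

If Column plays Left, Row's expected payoff is (3/4)·5 + (1/4)·(-7) = 2.
If Column plays Center, Row's expected payoff is (3/4)·9 + (1/4)·(-3) = 6.
If Column plays Right, Row's expected payoff is (3/4)·8 + (1/4)·(-1) = 23/4.
Column minimizes Row's payoff; the smallest is 2, so the best response is Left.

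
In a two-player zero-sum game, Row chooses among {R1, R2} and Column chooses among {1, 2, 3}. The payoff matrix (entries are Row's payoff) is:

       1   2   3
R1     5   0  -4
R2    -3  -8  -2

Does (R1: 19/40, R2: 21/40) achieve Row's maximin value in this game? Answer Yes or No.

Against 1 this mix gives (19/40)·5 + (21/40)·(-3) = 4/5.
Against 2 this mix gives (19/40)·0 + (21/40)·(-8) = -21/5.
Against 3 this mix gives (19/40)·(-4) + (21/40)·(-2) = -59/20.
Column will play 2, holding Row to -21/5. Shifting weight toward the row that does better against 2 would raise this floor (the equalizing mix achieves -16/5 against both 2 and 3), so the proposed strategy is not optimal.

No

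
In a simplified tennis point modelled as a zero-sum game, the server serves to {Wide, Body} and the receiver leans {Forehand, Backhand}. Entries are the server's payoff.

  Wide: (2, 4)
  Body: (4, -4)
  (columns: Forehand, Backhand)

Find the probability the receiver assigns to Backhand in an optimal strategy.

1/5

Row minima: Wide → 2, Body → -4; maximin = 2.
Column maxima: Forehand → 4, Backhand → 4; minimax = 4.
2 ≠ 4, so there is no saddle point; optimal play is mixed.
Let the server play Wide with probability p. Expected payoff against Forehand: 2p + 4(1−p) = −2p + 4; against Backhand: 4p + (-4)(1−p) = 8p − 4.
Setting these equal: −2p + 4 = 8p − 4 ⇒ −10p = -8 ⇒ p = 4/5, and the value is (-2)·(4/5) + 4 = 12/5.
For the receiver: with q = P(Forehand), equating Wide's and Body's payoffs gives −2q + 4 = 8q − 4 ⇒ q = 4/5.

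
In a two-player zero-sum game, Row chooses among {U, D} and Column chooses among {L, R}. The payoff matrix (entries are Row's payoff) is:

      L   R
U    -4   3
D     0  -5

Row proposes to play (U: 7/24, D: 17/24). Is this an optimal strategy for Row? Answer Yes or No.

Against L this mix gives (7/24)·(-4) + (17/24)·0 = -7/6.
Against R this mix gives (7/24)·3 + (17/24)·(-5) = -8/3.
Column will play R, holding Row to -8/3. Shifting weight toward the row that does better against R would raise this floor (the equalizing mix achieves -5/3 against both R and L), so the proposed strategy is not optimal.

No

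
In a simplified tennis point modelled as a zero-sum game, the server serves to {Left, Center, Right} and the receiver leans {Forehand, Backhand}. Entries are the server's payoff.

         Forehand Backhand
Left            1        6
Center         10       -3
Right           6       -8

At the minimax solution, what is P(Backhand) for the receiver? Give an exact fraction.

1/2

Row minima: Left → 1, Center → -3, Right → -8; maximin = 1.
Column maxima: Forehand → 10, Backhand → 6; minimax = 6.
1 ≠ 6, so there is no saddle point; optimal play is mixed.
Right is strictly dominated by Center, so the server never plays it.
On the remaining 2×2 (Left, Center vs Forehand, Backhand):
Let the server play Left with probability p. Expected payoff against Forehand: 1p + 10(1−p) = −9p + 10; against Backhand: 6p + (-3)(1−p) = 9p − 3.
Setting these equal: −9p + 10 = 9p − 3 ⇒ −18p = -13 ⇒ p = 13/18, and the value is (-9)·(13/18) + 10 = 7/2.
For the receiver: with q = P(Forehand), equating Left's and Center's payoffs gives −5q + 6 = 13q − 3 ⇒ q = 1/2.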